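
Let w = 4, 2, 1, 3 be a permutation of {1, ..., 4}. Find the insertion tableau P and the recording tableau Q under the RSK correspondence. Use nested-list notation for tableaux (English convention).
Insert each entry of the permutation into P by Schensted row insertion, recording in Q the position of each new cell.

Insert 4: appended to row 1. P = [[4]].
Insert 2: 2 bumps 4 from row 1; 4 starts row 2. P = [[2], [4]].
Insert 1: 1 bumps 2 from row 1; 2 bumps 4 from row 2; 4 starts row 3. P = [[1], [2], [4]].
Insert 3: appended to row 1. P = [[1, 3], [2], [4]].

So P = [[1, 3], [2], [4]], Q = [[1, 4], [2], [3]].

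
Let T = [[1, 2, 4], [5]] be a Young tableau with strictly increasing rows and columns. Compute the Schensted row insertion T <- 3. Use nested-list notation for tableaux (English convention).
[[1, 2, 3], [4], [5]]

In row 1, 3 replaces 4 (the leftmost entry greater than 3); 4 is bumped to row 2. In row 2, 4 replaces 5 (the leftmost entry greater than 4); 5 is bumped to row 3. 5 starts a new row 3. The new tableau is [[1, 2, 3], [4], [5]].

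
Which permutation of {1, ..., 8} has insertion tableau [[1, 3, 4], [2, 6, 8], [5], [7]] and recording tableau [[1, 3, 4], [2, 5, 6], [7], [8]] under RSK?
5 2 7 8 3 6 4 1

Reverse the RSK construction: for i from n down to 1, find the cell of Q containing i, remove the entry at that cell from P, and reverse-bump it up through P; the value ejected from row 1 is w(i).

Step i=8: Q has 8 at row 4, column 1; remove 7 from row 4 of P and reverse-bump: 7 enters row 3 and ejects 5; 5 enters row 2 and ejects 2; 2 enters row 1 and ejects 1. So w(8) = 1. P is now [[2, 3, 4], [5, 6, 8], [7]].
Step i=7: Q has 7 at row 3, column 1; remove 7 from row 3 of P and reverse-bump: 7 enters row 2 and ejects 6; 6 enters row 1 and ejects 4. So w(7) = 4. P is now [[2, 3, 6], [5, 7, 8]].
Step i=6: Q has 6 at row 2, column 3; remove 8 from row 2 of P and reverse-bump: 8 enters row 1 and ejects 6. So w(6) = 6. P is now [[2, 3, 8], [5, 7]].
Step i=5: Q has 5 at row 2, column 2; remove 7 from row 2 of P and reverse-bump: 7 enters row 1 and ejects 3. So w(5) = 3. P is now [[2, 7, 8], [5]].
Step i=4: Q has 4 at row 1, column 3; remove that cell from P, ejecting 8. So w(4) = 8. P is now [[2, 7], [5]].
Step i=3: Q has 3 at row 1, column 2; remove that cell from P, ejecting 7. So w(3) = 7. P is now [[2], [5]].
Step i=2: Q has 2 at row 2, column 1; remove 5 from row 2 of P and reverse-bump: 5 enters row 1 and ejects 2. So w(2) = 2. P is now [[5]].
Step i=1: Q has 1 at row 1, column 1; remove that cell from P, ejecting 5. So w(1) = 5. P is now [].

So w = 5 2 7 8 3 6 4 1.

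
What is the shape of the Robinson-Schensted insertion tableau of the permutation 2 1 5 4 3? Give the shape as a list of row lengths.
Row-insert each entry into an empty tableau.

After inserting 2: P = [[2]].
After inserting 1: P = [[1], [2]].
After inserting 5: P = [[1, 5], [2]].
After inserting 4: P = [[1, 4], [2, 5]].
After inserting 3: P = [[1, 3], [2, 4], [5]].

The final insertion tableau P = [[1, 3], [2, 4], [5]] has shape [2, 2, 1].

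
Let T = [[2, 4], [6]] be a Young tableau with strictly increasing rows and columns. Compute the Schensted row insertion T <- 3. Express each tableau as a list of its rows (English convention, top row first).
In row 1, 3 replaces 4 (the leftmost entry greater than 3); 4 is bumped to row 2. In row 2, 4 replaces 6 (the leftmost entry greater than 4); 6 is bumped to row 3. 6 starts a new row 3. The new tableau is [[2, 3], [4], [6]].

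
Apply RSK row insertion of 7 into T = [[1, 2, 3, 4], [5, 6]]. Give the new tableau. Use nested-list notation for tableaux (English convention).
[[1, 2, 3, 4, 7], [5, 6]]

7 is larger than every entry of row 1, so it is appended to row 1. The new tableau is [[1, 2, 3, 4, 7], [5, 6]].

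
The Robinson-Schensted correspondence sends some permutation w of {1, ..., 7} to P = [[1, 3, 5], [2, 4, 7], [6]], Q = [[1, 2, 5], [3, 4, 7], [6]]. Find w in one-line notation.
2 6 1 4 7 3 5

Reverse the RSK construction: for i from n down to 1, find the cell of Q containing i, remove the entry at that cell from P, and reverse-bump it up through P; the value ejected from row 1 is w(i).

Step i=7: Q has 7 at row 2, column 3; remove 7 from row 2 of P and reverse-bump: 7 enters row 1 and ejects 5. So w(7) = 5. P is now [[1, 3, 7], [2, 4], [6]].
Step i=6: Q has 6 at row 3, column 1; remove 6 from row 3 of P and reverse-bump: 6 enters row 2 and ejects 4; 4 enters row 1 and ejects 3. So w(6) = 3. P is now [[1, 4, 7], [2, 6]].
Step i=5: Q has 5 at row 1, column 3; remove that cell from P, ejecting 7. So w(5) = 7. P is now [[1, 4], [2, 6]].
Step i=4: Q has 4 at row 2, column 2; remove 6 from row 2 of P and reverse-bump: 6 enters row 1 and ejects 4. So w(4) = 4. P is now [[1, 6], [2]].
Step i=3: Q has 3 at row 2, column 1; remove 2 from row 2 of P and reverse-bump: 2 enters row 1 and ejects 1. So w(3) = 1. P is now [[2, 6]].
Step i=2: Q has 2 at row 1, column 2; remove that cell from P, ejecting 6. So w(2) = 6. P is now [[2]].
Step i=1: Q has 1 at row 1, column 1; remove that cell from P, ejecting 2. So w(1) = 2. P is now [].

So w = 2 6 1 4 7 3 5.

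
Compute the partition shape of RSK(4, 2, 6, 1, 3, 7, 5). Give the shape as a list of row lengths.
[3, 3, 1]

Row-insert each entry into an empty tableau.

After inserting 4: P = [[4]].
After inserting 2: P = [[2], [4]].
After inserting 6: P = [[2, 6], [4]].
After inserting 1: P = [[1, 6], [2], [4]].
After inserting 3: P = [[1, 3], [2, 6], [4]].
After inserting 7: P = [[1, 3, 7], [2, 6], [4]].
After inserting 5: P = [[1, 3, 5], [2, 6, 7], [4]].

The final insertion tableau P = [[1, 3, 5], [2, 6, 7], [4]] has shape [3, 3, 1].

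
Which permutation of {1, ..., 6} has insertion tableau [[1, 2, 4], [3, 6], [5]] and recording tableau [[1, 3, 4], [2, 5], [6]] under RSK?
Reverse the RSK construction: for i from n down to 1, find the cell of Q containing i, remove the entry at that cell from P, and reverse-bump it up through P; the value ejected from row 1 is w(i).

Step i=6: Q has 6 at row 3, column 1; remove 5 from row 3 of P and reverse-bump: 5 enters row 2 and ejects 3; 3 enters row 1 and ejects 2. So w(6) = 2. P is now [[1, 3, 4], [5, 6]].
Step i=5: Q has 5 at row 2, column 2; remove 6 from row 2 of P and reverse-bump: 6 enters row 1 and ejects 4. So w(5) = 4. P is now [[1, 3, 6], [5]].
Step i=4: Q has 4 at row 1, column 3; remove that cell from P, ejecting 6. So w(4) = 6. P is now [[1, 3], [5]].
Step i=3: Q has 3 at row 1, column 2; remove that cell from P, ejecting 3. So w(3) = 3. P is now [[1], [5]].
Step i=2: Q has 2 at row 2, column 1; remove 5 from row 2 of P and reverse-bump: 5 enters row 1 and ejects 1. So w(2) = 1. P is now [[5]].
Step i=1: Q has 1 at row 1, column 1; remove that cell from P, ejecting 5. So w(1) = 5. P is now [].

So w = 5 1 3 6 4 2.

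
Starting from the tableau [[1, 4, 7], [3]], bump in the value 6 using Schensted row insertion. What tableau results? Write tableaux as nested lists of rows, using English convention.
In row 1, 6 replaces 7 (the leftmost entry greater than 6); 7 is bumped to row 2. 7 is appended to row 2. The new tableau is [[1, 4, 6], [3, 7]].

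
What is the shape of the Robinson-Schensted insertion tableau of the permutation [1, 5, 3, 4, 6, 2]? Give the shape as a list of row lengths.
[4, 1, 1]

Row-insert each entry into an empty tableau.

After inserting 1: P = [[1]].
After inserting 5: P = [[1, 5]].
After inserting 3: P = [[1, 3], [5]].
After inserting 4: P = [[1, 3, 4], [5]].
After inserting 6: P = [[1, 3, 4, 6], [5]].
After inserting 2: P = [[1, 2, 4, 6], [3], [5]].

The final insertion tableau P = [[1, 2, 4, 6], [3], [5]] has shape [4, 1, 1].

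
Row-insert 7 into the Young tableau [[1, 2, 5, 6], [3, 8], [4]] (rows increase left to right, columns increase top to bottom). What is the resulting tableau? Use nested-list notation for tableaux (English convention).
[[1, 2, 5, 6, 7], [3, 8], [4]]

7 is larger than every entry of row 1, so it is appended to row 1. The new tableau is [[1, 2, 5, 6, 7], [3, 8], [4]].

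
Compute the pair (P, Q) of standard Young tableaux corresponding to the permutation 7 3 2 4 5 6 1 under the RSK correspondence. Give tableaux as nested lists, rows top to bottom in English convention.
P = [[1, 4, 5, 6], [2], [3], [7]], Q = [[1, 4, 5, 6], [2], [3], [7]]

Insert each entry of the permutation into P by Schensted row insertion, recording in Q the position of each new cell.

Insert 7: appended to row 1. P = [[7]].
Insert 3: 3 bumps 7 from row 1; 7 starts row 2. P = [[3], [7]].
Insert 2: 2 bumps 3 from row 1; 3 bumps 7 from row 2; 7 starts row 3. P = [[2], [3], [7]].
Insert 4: appended to row 1. P = [[2, 4], [3], [7]].
Insert 5: appended to row 1. P = [[2, 4, 5], [3], [7]].
Insert 6: appended to row 1. P = [[2, 4, 5, 6], [3], [7]].
Insert 1: 1 bumps 2 from row 1; 2 bumps 3 from row 2; 3 bumps 7 from row 3; 7 starts row 4. P = [[1, 4, 5, 6], [2], [3], [7]].

So P = [[1, 4, 5, 6], [2], [3], [7]], Q = [[1, 4, 5, 6], [2], [3], [7]].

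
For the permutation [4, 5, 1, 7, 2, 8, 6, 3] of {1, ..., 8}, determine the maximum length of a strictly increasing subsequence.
4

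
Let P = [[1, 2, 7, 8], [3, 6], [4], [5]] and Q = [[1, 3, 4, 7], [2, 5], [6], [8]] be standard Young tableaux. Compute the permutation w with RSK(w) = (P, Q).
5 1 6 7 4 3 8 2

Reverse the RSK construction: for i from n down to 1, find the cell of Q containing i, remove the entry at that cell from P, and reverse-bump it up through P; the value ejected from row 1 is w(i).

Step i=8: Q has 8 at row 4, column 1; remove 5 from row 4 of P and reverse-bump: 5 enters row 3 and ejects 4; 4 enters row 2 and ejects 3; 3 enters row 1 and ejects 2. So w(8) = 2. P is now [[1, 3, 7, 8], [4, 6], [5]].
Step i=7: Q has 7 at row 1, column 4; remove that cell from P, ejecting 8. So w(7) = 8. P is now [[1, 3, 7], [4, 6], [5]].
Step i=6: Q has 6 at row 3, column 1; remove 5 from row 3 of P and reverse-bump: 5 enters row 2 and ejects 4; 4 enters row 1 and ejects 3. So w(6) = 3. P is now [[1, 4, 7], [5, 6]].
Step i=5: Q has 5 at row 2, column 2; remove 6 from row 2 of P and reverse-bump: 6 enters row 1 and ejects 4. So w(5) = 4. P is now [[1, 6, 7], [5]].
Step i=4: Q has 4 at row 1, column 3; remove that cell from P, ejecting 7. So w(4) = 7. P is now [[1, 6], [5]].
Step i=3: Q has 3 at row 1, column 2; remove that cell from P, ejecting 6. So w(3) = 6. P is now [[1], [5]].
Step i=2: Q has 2 at row 2, column 1; remove 5 from row 2 of P and reverse-bump: 5 enters row 1 and ejects 1. So w(2) = 1. P is now [[5]].
Step i=1: Q has 1 at row 1, column 1; remove that cell from P, ejecting 5. So w(1) = 5. P is now [].

So w = 5 1 6 7 4 3 8 2.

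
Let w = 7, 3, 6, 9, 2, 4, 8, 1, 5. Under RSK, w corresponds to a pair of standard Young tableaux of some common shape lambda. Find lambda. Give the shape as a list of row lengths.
[3, 3, 2, 1]

Row-insert each entry into an empty tableau.

After inserting 7: P = [[7]].
After inserting 3: P = [[3], [7]].
After inserting 6: P = [[3, 6], [7]].
After inserting 9: P = [[3, 6, 9], [7]].
After inserting 2: P = [[2, 6, 9], [3], [7]].
After inserting 4: P = [[2, 4, 9], [3, 6], [7]].
After inserting 8: P = [[2, 4, 8], [3, 6, 9], [7]].
After inserting 1: P = [[1, 4, 8], [2, 6, 9], [3], [7]].
After inserting 5: P = [[1, 4, 5], [2, 6, 8], [3, 9], [7]].

The final insertion tableau P = [[1, 4, 5], [2, 6, 8], [3, 9], [7]] has shape [3, 3, 2, 1].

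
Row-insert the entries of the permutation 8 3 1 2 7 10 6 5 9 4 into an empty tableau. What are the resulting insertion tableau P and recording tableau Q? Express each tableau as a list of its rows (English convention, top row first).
Insert each entry of the permutation into P by Schensted row insertion, recording in Q the position of each new cell.

Insert 8: appended to row 1. P = [[8]].
Insert 3: 3 bumps 8 from row 1; 8 starts row 2. P = [[3], [8]].
Insert 1: 1 bumps 3 from row 1; 3 bumps 8 from row 2; 8 starts row 3. P = [[1], [3], [8]].
Insert 2: appended to row 1. P = [[1, 2], [3], [8]].
Insert 7: appended to row 1. P = [[1, 2, 7], [3], [8]].
Insert 10: appended to row 1. P = [[1, 2, 7, 10], [3], [8]].
Insert 6: 6 bumps 7 from row 1; 7 appends to row 2. P = [[1, 2, 6, 10], [3, 7], [8]].
Insert 5: 5 bumps 6 from row 1; 6 bumps 7 from row 2; 7 bumps 8 from row 3; 8 starts row 4. P = [[1, 2, 5, 10], [3, 6], [7], [8]].
Insert 9: 9 bumps 10 from row 1; 10 appends to row 2. P = [[1, 2, 5, 9], [3, 6, 10], [7], [8]].
Insert 4: 4 bumps 5 from row 1; 5 bumps 6 from row 2; 6 bumps 7 from row 3; 7 bumps 8 from row 4; 8 starts row 5. P = [[1, 2, 4, 9], [3, 5, 10], [6], [7], [8]].

So P = [[1, 2, 4, 9], [3, 5, 10], [6], [7], [8]], Q = [[1, 4, 5, 6], [2, 7, 9], [3], [8], [10]].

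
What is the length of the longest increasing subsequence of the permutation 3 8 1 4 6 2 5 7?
4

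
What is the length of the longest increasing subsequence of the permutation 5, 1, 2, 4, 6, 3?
4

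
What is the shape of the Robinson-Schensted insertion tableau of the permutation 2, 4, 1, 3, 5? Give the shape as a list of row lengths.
[3, 2]

Row-insert each entry into an empty tableau.

After inserting 2: P = [[2]].
After inserting 4: P = [[2, 4]].
After inserting 1: P = [[1, 4], [2]].
After inserting 3: P = [[1, 3], [2, 4]].
After inserting 5: P = [[1, 3, 5], [2, 4]].

The final insertion tableau P = [[1, 3, 5], [2, 4]] has shape [3, 2].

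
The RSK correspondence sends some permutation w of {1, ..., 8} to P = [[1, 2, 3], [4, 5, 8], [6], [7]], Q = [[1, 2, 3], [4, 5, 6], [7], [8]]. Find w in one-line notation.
4 7 8 1 2 6 5 3

Reverse the RSK construction: for i from n down to 1, find the cell of Q containing i, remove the entry at that cell from P, and reverse-bump it up through P; the value ejected from row 1 is w(i).

Step i=8: Q has 8 at row 4, column 1; remove 7 from row 4 of P and reverse-bump: 7 enters row 3 and ejects 6; 6 enters row 2 and ejects 5; 5 enters row 1 and ejects 3. So w(8) = 3. P is now [[1, 2, 5], [4, 6, 8], [7]].
Step i=7: Q has 7 at row 3, column 1; remove 7 from row 3 of P and reverse-bump: 7 enters row 2 and ejects 6; 6 enters row 1 and ejects 5. So w(7) = 5. P is now [[1, 2, 6], [4, 7, 8]].
Step i=6: Q has 6 at row 2, column 3; remove 8 from row 2 of P and reverse-bump: 8 enters row 1 and ejects 6. So w(6) = 6. P is now [[1, 2, 8], [4, 7]].
Step i=5: Q has 5 at row 2, column 2; remove 7 from row 2 of P and reverse-bump: 7 enters row 1 and ejects 2. So w(5) = 2. P is now [[1, 7, 8], [4]].
Step i=4: Q has 4 at row 2, column 1; remove 4 from row 2 of P and reverse-bump: 4 enters row 1 and ejects 1. So w(4) = 1. P is now [[4, 7, 8]].
Step i=3: Q has 3 at row 1, column 3; remove that cell from P, ejecting 8. So w(3) = 8. P is now [[4, 7]].
Step i=2: Q has 2 at row 1, column 2; remove that cell from P, ejecting 7. So w(2) = 7. P is now [[4]].
Step i=1: Q has 1 at row 1, column 1; remove that cell from P, ejecting 4. So w(1) = 4. P is now [].

So w = 4 7 8 1 2 6 5 3.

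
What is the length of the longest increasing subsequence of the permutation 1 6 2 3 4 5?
5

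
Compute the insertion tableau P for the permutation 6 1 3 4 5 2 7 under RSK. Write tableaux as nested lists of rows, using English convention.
Insert 6: appended to row 1. P = [[6]].
Insert 1: 1 bumps 6 from row 1; 6 starts row 2. P = [[1], [6]].
Insert 3: appended to row 1. P = [[1, 3], [6]].
Insert 4: appended to row 1. P = [[1, 3, 4], [6]].
Insert 5: appended to row 1. P = [[1, 3, 4, 5], [6]].
Insert 2: 2 bumps 3 from row 1; 3 bumps 6 from row 2; 6 starts row 3. P = [[1, 2, 4, 5], [3], [6]].
Insert 7: appended to row 1. P = [[1, 2, 4, 5, 7], [3], [6]].

So P = [[1, 2, 4, 5, 7], [3], [6]].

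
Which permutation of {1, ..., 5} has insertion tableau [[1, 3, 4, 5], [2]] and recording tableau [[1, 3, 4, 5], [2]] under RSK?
2 1 3 4 5

Reverse the RSK construction: for i from n down to 1, find the cell of Q containing i, remove the entry at that cell from P, and reverse-bump it up through P; the value ejected from row 1 is w(i).

Step i=5: Q has 5 at row 1, column 4; remove that cell from P, ejecting 5. So w(5) = 5. P is now [[1, 3, 4], [2]].
Step i=4: Q has 4 at row 1, column 3; remove that cell from P, ejecting 4. So w(4) = 4. P is now [[1, 3], [2]].
Step i=3: Q has 3 at row 1, column 2; remove that cell from P, ejecting 3. So w(3) = 3. P is now [[1], [2]].
Step i=2: Q has 2 at row 2, column 1; remove 2 from row 2 of P and reverse-bump: 2 enters row 1 and ejects 1. So w(2) = 1. P is now [[2]].
Step i=1: Q has 1 at row 1, column 1; remove that cell from P, ejecting 2. So w(1) = 2. P is now [].

So w = 2 1 3 4 5.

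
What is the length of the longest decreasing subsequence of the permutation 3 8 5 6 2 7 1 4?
4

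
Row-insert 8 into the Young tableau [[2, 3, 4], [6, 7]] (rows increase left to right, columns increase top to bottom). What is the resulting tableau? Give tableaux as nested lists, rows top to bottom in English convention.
[[2, 3, 4, 8], [6, 7]]

8 is larger than every entry of row 1, so it is appended to row 1. The new tableau is [[2, 3, 4, 8], [6, 7]].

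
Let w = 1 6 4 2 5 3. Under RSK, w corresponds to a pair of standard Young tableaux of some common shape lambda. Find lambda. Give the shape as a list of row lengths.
[3, 2, 1]

Row-insert each entry into an empty tableau.

After inserting 1: P = [[1]].
After inserting 6: P = [[1, 6]].
After inserting 4: P = [[1, 4], [6]].
After inserting 2: P = [[1, 2], [4], [6]].
After inserting 5: P = [[1, 2, 5], [4], [6]].
After inserting 3: P = [[1, 2, 3], [4, 5], [6]].

The final insertion tableau P = [[1, 2, 3], [4, 5], [6]] has shape [3, 2, 1].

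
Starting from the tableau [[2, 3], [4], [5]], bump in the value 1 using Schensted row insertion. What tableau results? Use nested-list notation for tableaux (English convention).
[[1, 3], [2], [4], [5]]

In row 1, 1 replaces 2 (the leftmost entry greater than 1); 2 is bumped to row 2. In row 2, 2 replaces 4 (the leftmost entry greater than 2); 4 is bumped to row 3. In row 3, 4 replaces 5 (the leftmost entry greater than 4); 5 is bumped to row 4. 5 starts a new row 4. The new tableau is [[1, 3], [2], [4], [5]].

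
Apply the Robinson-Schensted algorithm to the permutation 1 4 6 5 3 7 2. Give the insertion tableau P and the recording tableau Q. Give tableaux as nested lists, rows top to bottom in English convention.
P = [[1, 2, 5, 7], [3], [4], [6]], Q = [[1, 2, 3, 6], [4], [5], [7]]

Insert each entry of the permutation into P by Schensted row insertion, recording in Q the position of each new cell.

Insert 1: appended to row 1. P = [[1]].
Insert 4: appended to row 1. P = [[1, 4]].
Insert 6: appended to row 1. P = [[1, 4, 6]].
Insert 5: 5 bumps 6 from row 1; 6 starts row 2. P = [[1, 4, 5], [6]].
Insert 3: 3 bumps 4 from row 1; 4 bumps 6 from row 2; 6 starts row 3. P = [[1, 3, 5], [4], [6]].
Insert 7: appended to row 1. P = [[1, 3, 5, 7], [4], [6]].
Insert 2: 2 bumps 3 from row 1; 3 bumps 4 from row 2; 4 bumps 6 from row 3; 6 starts row 4. P = [[1, 2, 5, 7], [3], [4], [6]].

So P = [[1, 2, 5, 7], [3], [4], [6]], Q = [[1, 2, 3, 6], [4], [5], [7]].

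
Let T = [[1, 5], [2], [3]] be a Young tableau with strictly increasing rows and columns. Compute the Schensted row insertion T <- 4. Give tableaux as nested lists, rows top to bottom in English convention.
In row 1, 4 replaces 5 (the leftmost entry greater than 4); 5 is bumped to row 2. 5 is appended to row 2. The new tableau is [[1, 4], [2, 5], [3]].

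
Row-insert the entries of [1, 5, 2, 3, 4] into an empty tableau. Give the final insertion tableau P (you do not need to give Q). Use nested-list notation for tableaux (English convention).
Insert 1: appended to row 1. P = [[1]].
Insert 5: appended to row 1. P = [[1, 5]].
Insert 2: 2 bumps 5 from row 1; 5 starts row 2. P = [[1, 2], [5]].
Insert 3: appended to row 1. P = [[1, 2, 3], [5]].
Insert 4: appended to row 1. P = [[1, 2, 3, 4], [5]].

So P = [[1, 2, 3, 4], [5]].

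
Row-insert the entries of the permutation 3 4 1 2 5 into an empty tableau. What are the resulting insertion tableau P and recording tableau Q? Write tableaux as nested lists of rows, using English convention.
Insert each entry of the permutation into P by Schensted row insertion, recording in Q the position of each new cell.

Insert 3: appended to row 1. P = [[3]].
Insert 4: appended to row 1. P = [[3, 4]].
Insert 1: 1 bumps 3 from row 1; 3 starts row 2. P = [[1, 4], [3]].
Insert 2: 2 bumps 4 from row 1; 4 appends to row 2. P = [[1, 2], [3, 4]].
Insert 5: appended to row 1. P = [[1, 2, 5], [3, 4]].

So P = [[1, 2, 5], [3, 4]], Q = [[1, 2, 5], [3, 4]].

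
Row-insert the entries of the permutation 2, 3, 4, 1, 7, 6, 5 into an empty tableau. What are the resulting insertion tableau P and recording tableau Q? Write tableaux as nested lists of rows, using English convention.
P = [[1, 3, 4, 5], [2, 6], [7]], Q = [[1, 2, 3, 5], [4, 6], [7]]

Insert each entry of the permutation into P by Schensted row insertion, recording in Q the position of each new cell.

Insert 2: appended to row 1. P = [[2]], Q = [[1]].
Insert 3: appended to row 1. P = [[2, 3]], Q = [[1, 2]].
Insert 4: appended to row 1. P = [[2, 3, 4]], Q = [[1, 2, 3]].
Insert 1: 1 bumps 2 from row 1; 2 starts row 2. P = [[1, 3, 4], [2]], Q = [[1, 2, 3], [4]].
Insert 7: appended to row 1. P = [[1, 3, 4, 7], [2]], Q = [[1, 2, 3, 5], [4]].
Insert 6: 6 bumps 7 from row 1; 7 appends to row 2. P = [[1, 3, 4, 6], [2, 7]], Q = [[1, 2, 3, 5], [4, 6]].
Insert 5: 5 bumps 6 from row 1; 6 bumps 7 from row 2; 7 starts row 3. P = [[1, 3, 4, 5], [2, 6], [7]], Q = [[1, 2, 3, 5], [4, 6], [7]].

So P = [[1, 3, 4, 5], [2, 6], [7]], Q = [[1, 2, 3, 5], [4, 6], [7]].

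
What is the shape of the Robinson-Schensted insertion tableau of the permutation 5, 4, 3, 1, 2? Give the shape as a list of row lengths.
[2, 1, 1, 1]

Row-insert each entry into an empty tableau.

After inserting 5: P = [[5]].
After inserting 4: P = [[4], [5]].
After inserting 3: P = [[3], [4], [5]].
After inserting 1: P = [[1], [3], [4], [5]].
After inserting 2: P = [[1, 2], [3], [4], [5]].

The final insertion tableau P = [[1, 2], [3], [4], [5]] has shape [2, 1, 1, 1].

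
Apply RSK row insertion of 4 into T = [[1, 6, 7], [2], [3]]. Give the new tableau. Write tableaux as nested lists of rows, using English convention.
[[1, 4, 7], [2, 6], [3]]

In row 1, 4 replaces 6 (the leftmost entry greater than 4); 6 is bumped to row 2. 6 is appended to row 2. The new tableau is [[1, 4, 7], [2, 6], [3]].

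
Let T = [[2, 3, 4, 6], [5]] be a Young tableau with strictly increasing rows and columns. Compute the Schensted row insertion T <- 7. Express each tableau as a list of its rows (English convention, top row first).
[[2, 3, 4, 6, 7], [5]]

7 is larger than every entry of row 1, so it is appended to row 1. The new tableau is [[2, 3, 4, 6, 7], [5]].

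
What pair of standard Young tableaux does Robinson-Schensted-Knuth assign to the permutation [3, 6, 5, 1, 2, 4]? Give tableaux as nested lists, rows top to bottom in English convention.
P = [[1, 2, 4], [3, 5], [6]], Q = [[1, 2, 6], [3, 5], [4]]

Insert each entry of the permutation into P by Schensted row insertion, recording in Q the position of each new cell.

Insert 3: appended to row 1. P = [[3]], Q = [[1]].
Insert 6: appended to row 1. P = [[3, 6]], Q = [[1, 2]].
Insert 5: 5 bumps 6 from row 1; 6 starts row 2. P = [[3, 5], [6]], Q = [[1, 2], [3]].
Insert 1: 1 bumps 3 from row 1; 3 bumps 6 from row 2; 6 starts row 3. P = [[1, 5], [3], [6]], Q = [[1, 2], [3], [4]].
Insert 2: 2 bumps 5 from row 1; 5 appends to row 2. P = [[1, 2], [3, 5], [6]], Q = [[1, 2], [3, 5], [4]].
Insert 4: appended to row 1. P = [[1, 2, 4], [3, 5], [6]], Q = [[1, 2, 6], [3, 5], [4]].

So P = [[1, 2, 4], [3, 5], [6]], Q = [[1, 2, 6], [3, 5], [4]].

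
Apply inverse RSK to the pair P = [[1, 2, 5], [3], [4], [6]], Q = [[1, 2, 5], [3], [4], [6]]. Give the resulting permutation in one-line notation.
Reverse the RSK construction: for i from n down to 1, find the cell of Q containing i, remove the entry at that cell from P, and reverse-bump it up through P; the value ejected from row 1 is w(i).

Step i=6: Q has 6 at row 4, column 1; remove 6 from row 4 of P and reverse-bump: 6 enters row 3 and ejects 4; 4 enters row 2 and ejects 3; 3 enters row 1 and ejects 2. So w(6) = 2. P is now [[1, 3, 5], [4], [6]].
Step i=5: Q has 5 at row 1, column 3; remove that cell from P, ejecting 5. So w(5) = 5. P is now [[1, 3], [4], [6]].
Step i=4: Q has 4 at row 3, column 1; remove 6 from row 3 of P and reverse-bump: 6 enters row 2 and ejects 4; 4 enters row 1 and ejects 3. So w(4) = 3. P is now [[1, 4], [6]].
Step i=3: Q has 3 at row 2, column 1; remove 6 from row 2 of P and reverse-bump: 6 enters row 1 and ejects 4. So w(3) = 4. P is now [[1, 6]].
Step i=2: Q has 2 at row 1, column 2; remove that cell from P, ejecting 6. So w(2) = 6. P is now [[1]].
Step i=1: Q has 1 at row 1, column 1; remove that cell from P, ejecting 1. So w(1) = 1. P is now [].

So w = 1 6 4 3 5 2.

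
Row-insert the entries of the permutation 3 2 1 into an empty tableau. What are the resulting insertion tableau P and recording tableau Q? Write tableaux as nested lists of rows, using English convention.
P = [[1], [2], [3]], Q = [[1], [2], [3]]

Insert each entry of the permutation into P by Schensted row insertion, recording in Q the position of each new cell.

Insert 3: appended to row 1. P = [[3]], Q = [[1]].
Insert 2: 2 bumps 3 from row 1; 3 starts row 2. P = [[2], [3]], Q = [[1], [2]].
Insert 1: 1 bumps 2 from row 1; 2 bumps 3 from row 2; 3 starts row 3. P = [[1], [2], [3]], Q = [[1], [2], [3]].

So P = [[1], [2], [3]], Q = [[1], [2], [3]].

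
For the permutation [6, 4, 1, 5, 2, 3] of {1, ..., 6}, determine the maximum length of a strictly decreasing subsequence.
3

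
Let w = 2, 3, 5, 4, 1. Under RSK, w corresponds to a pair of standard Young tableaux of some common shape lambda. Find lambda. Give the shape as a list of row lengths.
[3, 1, 1]

RSK row insertion gives P = [[1, 3, 4], [2], [5]], which has shape [3, 1, 1].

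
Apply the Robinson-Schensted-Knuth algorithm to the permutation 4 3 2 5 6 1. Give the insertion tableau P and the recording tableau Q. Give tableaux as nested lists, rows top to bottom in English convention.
Insert each entry of the permutation into P by Schensted row insertion, recording in Q the position of each new cell.

Insert 4: appended to row 1. P = [[4]].
Insert 3: 3 bumps 4 from row 1; 4 starts row 2. P = [[3], [4]].
Insert 2: 2 bumps 3 from row 1; 3 bumps 4 from row 2; 4 starts row 3. P = [[2], [3], [4]].
Insert 5: appended to row 1. P = [[2, 5], [3], [4]].
Insert 6: appended to row 1. P = [[2, 5, 6], [3], [4]].
Insert 1: 1 bumps 2 from row 1; 2 bumps 3 from row 2; 3 bumps 4 from row 3; 4 starts row 4. P = [[1, 5, 6], [2], [3], [4]].

So P = [[1, 5, 6], [2], [3], [4]], Q = [[1, 4, 5], [2], [3], [6]].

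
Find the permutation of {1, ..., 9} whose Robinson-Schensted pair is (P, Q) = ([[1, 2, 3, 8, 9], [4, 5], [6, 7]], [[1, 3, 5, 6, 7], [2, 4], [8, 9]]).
Reverse the RSK construction: for i from n down to 1, find the cell of Q containing i, remove the entry at that cell from P, and reverse-bump it up through P; the value ejected from row 1 is w(i).

Step i=9: Q has 9 at row 3, column 2; remove 7 from row 3 of P and reverse-bump: 7 enters row 2 and ejects 5; 5 enters row 1 and ejects 3. So w(9) = 3. P is now [[1, 2, 5, 8, 9], [4, 7], [6]].
Step i=8: Q has 8 at row 3, column 1; remove 6 from row 3 of P and reverse-bump: 6 enters row 2 and ejects 4; 4 enters row 1 and ejects 2. So w(8) = 2. P is now [[1, 4, 5, 8, 9], [6, 7]].
Step i=7: Q has 7 at row 1, column 5; remove that cell from P, ejecting 9. So w(7) = 9. P is now [[1, 4, 5, 8], [6, 7]].
Step i=6: Q has 6 at row 1, column 4; remove that cell from P, ejecting 8. So w(6) = 8. P is now [[1, 4, 5], [6, 7]].
Step i=5: Q has 5 at row 1, column 3; remove that cell from P, ejecting 5. So w(5) = 5. P is now [[1, 4], [6, 7]].
Step i=4: Q has 4 at row 2, column 2; remove 7 from row 2 of P and reverse-bump: 7 enters row 1 and ejects 4. So w(4) = 4. P is now [[1, 7], [6]].
Step i=3: Q has 3 at row 1, column 2; remove that cell from P, ejecting 7. So w(3) = 7. P is now [[1], [6]].
Step i=2: Q has 2 at row 2, column 1; remove 6 from row 2 of P and reverse-bump: 6 enters row 1 and ejects 1. So w(2) = 1. P is now [[6]].
Step i=1: Q has 1 at row 1, column 1; remove that cell from P, ejecting 6. So w(1) = 6. P is now [].

So w = 6 1 7 4 5 8 9 2 3.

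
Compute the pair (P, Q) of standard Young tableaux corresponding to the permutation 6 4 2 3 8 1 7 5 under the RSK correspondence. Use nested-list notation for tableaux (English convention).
P = [[1, 3, 5], [2, 7], [4, 8], [6]], Q = [[1, 4, 5], [2, 7], [3, 8], [6]]

Insert each entry of the permutation into P by Schensted row insertion, recording in Q the position of each new cell.

Insert 6: appended to row 1. P = [[6]].
Insert 4: 4 bumps 6 from row 1; 6 starts row 2. P = [[4], [6]].
Insert 2: 2 bumps 4 from row 1; 4 bumps 6 from row 2; 6 starts row 3. P = [[2], [4], [6]].
Insert 3: appended to row 1. P = [[2, 3], [4], [6]].
Insert 8: appended to row 1. P = [[2, 3, 8], [4], [6]].
Insert 1: 1 bumps 2 from row 1; 2 bumps 4 from row 2; 4 bumps 6 from row 3; 6 starts row 4. P = [[1, 3, 8], [2], [4], [6]].
Insert 7: 7 bumps 8 from row 1; 8 appends to row 2. P = [[1, 3, 7], [2, 8], [4], [6]].
Insert 5: 5 bumps 7 from row 1; 7 bumps 8 from row 2; 8 appends to row 3. P = [[1, 3, 5], [2, 7], [4, 8], [6]].

So P = [[1, 3, 5], [2, 7], [4, 8], [6]], Q = [[1, 4, 5], [2, 7], [3, 8], [6]].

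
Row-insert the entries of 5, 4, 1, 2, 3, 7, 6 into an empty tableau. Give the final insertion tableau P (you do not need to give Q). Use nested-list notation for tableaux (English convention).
P = [[1, 2, 3, 6], [4, 7], [5]]

Insert 5: appended to row 1. P = [[5]].
Insert 4: 4 bumps 5 from row 1; 5 starts row 2. P = [[4], [5]].
Insert 1: 1 bumps 4 from row 1; 4 bumps 5 from row 2; 5 starts row 3. P = [[1], [4], [5]].
Insert 2: appended to row 1. P = [[1, 2], [4], [5]].
Insert 3: appended to row 1. P = [[1, 2, 3], [4], [5]].
Insert 7: appended to row 1. P = [[1, 2, 3, 7], [4], [5]].
Insert 6: 6 bumps 7 from row 1; 7 appends to row 2. P = [[1, 2, 3, 6], [4, 7], [5]].

So P = [[1, 2, 3, 6], [4, 7], [5]].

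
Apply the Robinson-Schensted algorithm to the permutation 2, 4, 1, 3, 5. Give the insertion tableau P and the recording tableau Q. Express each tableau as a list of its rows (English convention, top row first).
Insert each entry of the permutation into P by Schensted row insertion, recording in Q the position of each new cell.

Insert 2: appended to row 1. P = [[2]].
Insert 4: appended to row 1. P = [[2, 4]].
Insert 1: 1 bumps 2 from row 1; 2 starts row 2. P = [[1, 4], [2]].
Insert 3: 3 bumps 4 from row 1; 4 appends to row 2. P = [[1, 3], [2, 4]].
Insert 5: appended to row 1. P = [[1, 3, 5], [2, 4]].

So P = [[1, 3, 5], [2, 4]], Q = [[1, 2, 5], [3, 4]].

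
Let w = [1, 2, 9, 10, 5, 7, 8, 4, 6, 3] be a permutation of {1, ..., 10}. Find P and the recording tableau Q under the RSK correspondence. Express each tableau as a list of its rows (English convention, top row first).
P = [[1, 2, 3, 6, 8], [4, 7], [5, 10], [9]], Q = [[1, 2, 3, 4, 7], [5, 6], [8, 9], [10]]

Insert each entry of the permutation into P by Schensted row insertion, recording in Q the position of each new cell.

Insert 1: appended to row 1. P = [[1]].
Insert 2: appended to row 1. P = [[1, 2]].
Insert 9: appended to row 1. P = [[1, 2, 9]].
Insert 10: appended to row 1. P = [[1, 2, 9, 10]].
Insert 5: 5 bumps 9 from row 1; 9 starts row 2. P = [[1, 2, 5, 10], [9]].
Insert 7: 7 bumps 10 from row 1; 10 appends to row 2. P = [[1, 2, 5, 7], [9, 10]].
Insert 8: appended to row 1. P = [[1, 2, 5, 7, 8], [9, 10]].
Insert 4: 4 bumps 5 from row 1; 5 bumps 9 from row 2; 9 starts row 3. P = [[1, 2, 4, 7, 8], [5, 10], [9]].
Insert 6: 6 bumps 7 from row 1; 7 bumps 10 from row 2; 10 appends to row 3. P = [[1, 2, 4, 6, 8], [5, 7], [9, 10]].
Insert 3: 3 bumps 4 from row 1; 4 bumps 5 from row 2; 5 bumps 9 from row 3; 9 starts row 4. P = [[1, 2, 3, 6, 8], [4, 7], [5, 10], [9]].

So P = [[1, 2, 3, 6, 8], [4, 7], [5, 10], [9]], Q = [[1, 2, 3, 4, 7], [5, 6], [8, 9], [10]].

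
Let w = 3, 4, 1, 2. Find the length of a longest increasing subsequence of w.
2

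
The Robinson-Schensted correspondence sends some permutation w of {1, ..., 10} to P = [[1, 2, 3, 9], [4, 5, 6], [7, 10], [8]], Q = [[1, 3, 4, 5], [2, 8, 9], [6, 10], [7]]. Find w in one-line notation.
8 4 5 7 10 6 1 2 9 3

Reverse RSK: for i = n, n-1, ..., 1, locate i in Q, remove the corresponding corner cell from P, and reverse-bump its entry up through P; the value ejected from row 1 is w(i).

So w = 8 4 5 7 10 6 1 2 9 3.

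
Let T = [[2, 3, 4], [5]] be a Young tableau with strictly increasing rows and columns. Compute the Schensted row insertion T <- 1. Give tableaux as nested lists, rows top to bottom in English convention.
In row 1, 1 replaces 2 (the leftmost entry greater than 1); 2 is bumped to row 2. In row 2, 2 replaces 5 (the leftmost entry greater than 2); 5 is bumped to row 3. 5 starts a new row 3. The new tableau is [[1, 3, 4], [2], [5]].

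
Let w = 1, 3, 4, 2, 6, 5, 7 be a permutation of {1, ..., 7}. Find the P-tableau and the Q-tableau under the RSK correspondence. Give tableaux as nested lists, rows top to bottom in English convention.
Insert each entry of the permutation into P by Schensted row insertion, recording in Q the position of each new cell.

Insert 1: appended to row 1. P = [[1]].
Insert 3: appended to row 1. P = [[1, 3]].
Insert 4: appended to row 1. P = [[1, 3, 4]].
Insert 2: 2 bumps 3 from row 1; 3 starts row 2. P = [[1, 2, 4], [3]].
Insert 6: appended to row 1. P = [[1, 2, 4, 6], [3]].
Insert 5: 5 bumps 6 from row 1; 6 appends to row 2. P = [[1, 2, 4, 5], [3, 6]].
Insert 7: appended to row 1. P = [[1, 2, 4, 5, 7], [3, 6]].

So P = [[1, 2, 4, 5, 7], [3, 6]], Q = [[1, 2, 3, 5, 7], [4, 6]].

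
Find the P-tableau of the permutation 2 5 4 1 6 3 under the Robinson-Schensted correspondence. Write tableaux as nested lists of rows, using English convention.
P = [[1, 3, 6], [2, 4], [5]]

Insert 2: appended to row 1. P = [[2]].
Insert 5: appended to row 1. P = [[2, 5]].
Insert 4: 4 bumps 5 from row 1; 5 starts row 2. P = [[2, 4], [5]].
Insert 1: 1 bumps 2 from row 1; 2 bumps 5 from row 2; 5 starts row 3. P = [[1, 4], [2], [5]].
Insert 6: appended to row 1. P = [[1, 4, 6], [2], [5]].
Insert 3: 3 bumps 4 from row 1; 4 appends to row 2. P = [[1, 3, 6], [2, 4], [5]].

So P = [[1, 3, 6], [2, 4], [5]].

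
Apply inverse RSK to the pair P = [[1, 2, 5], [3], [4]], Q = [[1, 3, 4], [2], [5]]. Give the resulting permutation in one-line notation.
Reverse the RSK construction: for i from n down to 1, find the cell of Q containing i, remove the entry at that cell from P, and reverse-bump it up through P; the value ejected from row 1 is w(i).

Step i=5: Q has 5 at row 3, column 1; remove 4 from row 3 of P and reverse-bump: 4 enters row 2 and ejects 3; 3 enters row 1 and ejects 2. So w(5) = 2. P is now [[1, 3, 5], [4]].
Step i=4: Q has 4 at row 1, column 3; remove that cell from P, ejecting 5. So w(4) = 5. P is now [[1, 3], [4]].
Step i=3: Q has 3 at row 1, column 2; remove that cell from P, ejecting 3. So w(3) = 3. P is now [[1], [4]].
Step i=2: Q has 2 at row 2, column 1; remove 4 from row 2 of P and reverse-bump: 4 enters row 1 and ejects 1. So w(2) = 1. P is now [[4]].
Step i=1: Q has 1 at row 1, column 1; remove that cell from P, ejecting 4. So w(1) = 4. P is now [].

So w = 4 1 3 5 2.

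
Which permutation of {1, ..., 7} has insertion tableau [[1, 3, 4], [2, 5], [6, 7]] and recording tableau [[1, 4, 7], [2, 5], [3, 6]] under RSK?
Reverse the RSK construction: for i from n down to 1, find the cell of Q containing i, remove the entry at that cell from P, and reverse-bump it up through P; the value ejected from row 1 is w(i).

Step i=7: Q has 7 at row 1, column 3; remove that cell from P, ejecting 4. So w(7) = 4. P is now [[1, 3], [2, 5], [6, 7]].
Step i=6: Q has 6 at row 3, column 2; remove 7 from row 3 of P and reverse-bump: 7 enters row 2 and ejects 5; 5 enters row 1 and ejects 3. So w(6) = 3. P is now [[1, 5], [2, 7], [6]].
Step i=5: Q has 5 at row 2, column 2; remove 7 from row 2 of P and reverse-bump: 7 enters row 1 and ejects 5. So w(5) = 5. P is now [[1, 7], [2], [6]].
Step i=4: Q has 4 at row 1, column 2; remove that cell from P, ejecting 7. So w(4) = 7. P is now [[1], [2], [6]].
Step i=3: Q has 3 at row 3, column 1; remove 6 from row 3 of P and reverse-bump: 6 enters row 2 and ejects 2; 2 enters row 1 and ejects 1. So w(3) = 1. P is now [[2], [6]].
Step i=2: Q has 2 at row 2, column 1; remove 6 from row 2 of P and reverse-bump: 6 enters row 1 and ejects 2. So w(2) = 2. P is now [[6]].
Step i=1: Q has 1 at row 1, column 1; remove that cell from P, ejecting 6. So w(1) = 6. P is now [].

So w = 6 2 1 7 5 3 4.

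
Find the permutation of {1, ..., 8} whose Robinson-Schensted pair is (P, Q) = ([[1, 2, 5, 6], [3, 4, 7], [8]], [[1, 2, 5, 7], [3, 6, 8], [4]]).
Reverse the RSK construction: for i from n down to 1, find the cell of Q containing i, remove the entry at that cell from P, and reverse-bump it up through P; the value ejected from row 1 is w(i).

Step i=8: Q has 8 at row 2, column 3; remove 7 from row 2 of P and reverse-bump: 7 enters row 1 and ejects 6. So w(8) = 6. P is now [[1, 2, 5, 7], [3, 4], [8]].
Step i=7: Q has 7 at row 1, column 4; remove that cell from P, ejecting 7. So w(7) = 7. P is now [[1, 2, 5], [3, 4], [8]].
Step i=6: Q has 6 at row 2, column 2; remove 4 from row 2 of P and reverse-bump: 4 enters row 1 and ejects 2. So w(6) = 2. P is now [[1, 4, 5], [3], [8]].
Step i=5: Q has 5 at row 1, column 3; remove that cell from P, ejecting 5. So w(5) = 5. P is now [[1, 4], [3], [8]].
Step i=4: Q has 4 at row 3, column 1; remove 8 from row 3 of P and reverse-bump: 8 enters row 2 and ejects 3; 3 enters row 1 and ejects 1. So w(4) = 1. P is now [[3, 4], [8]].
Step i=3: Q has 3 at row 2, column 1; remove 8 from row 2 of P and reverse-bump: 8 enters row 1 and ejects 4. So w(3) = 4. P is now [[3, 8]].
Step i=2: Q has 2 at row 1, column 2; remove that cell from P, ejecting 8. So w(2) = 8. P is now [[3]].
Step i=1: Q has 1 at row 1, column 1; remove that cell from P, ejecting 3. So w(1) = 3. P is now [].

So w = 3 8 4 1 5 2 7 6.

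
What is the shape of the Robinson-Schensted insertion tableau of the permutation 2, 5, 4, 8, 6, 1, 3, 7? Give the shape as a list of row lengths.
Row-insert each entry into an empty tableau.

After inserting 2: P = [[2]].
After inserting 5: P = [[2, 5]].
After inserting 4: P = [[2, 4], [5]].
After inserting 8: P = [[2, 4, 8], [5]].
After inserting 6: P = [[2, 4, 6], [5, 8]].
After inserting 1: P = [[1, 4, 6], [2, 8], [5]].
After inserting 3: P = [[1, 3, 6], [2, 4], [5, 8]].
After inserting 7: P = [[1, 3, 6, 7], [2, 4], [5, 8]].

The final insertion tableau P = [[1, 3, 6, 7], [2, 4], [5, 8]] has shape [4, 2, 2].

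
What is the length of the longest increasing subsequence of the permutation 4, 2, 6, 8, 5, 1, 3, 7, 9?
4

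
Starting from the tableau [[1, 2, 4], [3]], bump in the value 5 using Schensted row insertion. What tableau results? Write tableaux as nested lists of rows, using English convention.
5 is larger than every entry of row 1, so it is appended to row 1. The new tableau is [[1, 2, 4, 5], [3]].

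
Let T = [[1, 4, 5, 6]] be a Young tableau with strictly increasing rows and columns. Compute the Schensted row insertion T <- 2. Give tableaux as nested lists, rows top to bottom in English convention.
[[1, 2, 5, 6], [4]]

In row 1, 2 replaces 4 (the leftmost entry greater than 2); 4 is bumped to row 2. 4 starts a new row 2. The new tableau is [[1, 2, 5, 6], [4]].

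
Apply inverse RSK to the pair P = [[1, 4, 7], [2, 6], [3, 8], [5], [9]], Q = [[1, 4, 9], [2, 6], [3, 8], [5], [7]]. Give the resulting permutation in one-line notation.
Reverse RSK: for i = n, n-1, ..., 1, locate i in Q, remove the corresponding corner cell from P, and reverse-bump its entry up through P; the value ejected from row 1 is w(i).

So w = 9 5 3 8 2 6 1 4 7.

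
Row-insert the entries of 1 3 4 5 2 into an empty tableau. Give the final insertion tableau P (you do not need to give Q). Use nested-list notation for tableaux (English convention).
Insert 1: appended to row 1. P = [[1]].
Insert 3: appended to row 1. P = [[1, 3]].
Insert 4: appended to row 1. P = [[1, 3, 4]].
Insert 5: appended to row 1. P = [[1, 3, 4, 5]].
Insert 2: 2 bumps 3 from row 1; 3 starts row 2. P = [[1, 2, 4, 5], [3]].

So P = [[1, 2, 4, 5], [3]].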